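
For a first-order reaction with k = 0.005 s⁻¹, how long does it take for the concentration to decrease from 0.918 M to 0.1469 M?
366.49 s

From ln[A] = ln[A]₀ - k·t: t = ln([A]₀/[A])/k = ln(0.918/0.1469)/0.005 = ln(6.2491)/0.005 = 1.8324/0.005 = 366.49 s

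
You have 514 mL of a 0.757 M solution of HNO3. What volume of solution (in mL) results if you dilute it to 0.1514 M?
Using M₁V₁ = M₂V₂:
0.757 × 514 = 0.1514 × V₂
V₂ = (0.757 × 514) / 0.1514 = 2570 mL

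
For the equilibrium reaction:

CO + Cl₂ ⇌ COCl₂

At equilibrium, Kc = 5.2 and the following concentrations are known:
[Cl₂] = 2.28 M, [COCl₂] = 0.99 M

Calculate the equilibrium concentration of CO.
[CO] = 0.0835 M

Kc = ([COCl₂]) / ([CO] × [Cl₂]) = 5.2
[CO]^1 = (product terms)/(Kc · other reactant terms) = 0.99 / (5.2 · 2.28) = 0.083502
[CO] = 0.0835 M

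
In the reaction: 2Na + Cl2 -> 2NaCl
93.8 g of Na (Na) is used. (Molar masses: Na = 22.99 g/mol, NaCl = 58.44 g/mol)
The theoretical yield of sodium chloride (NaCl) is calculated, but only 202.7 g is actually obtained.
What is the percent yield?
Moles of Na = 93.8 g ÷ 22.99 g/mol = 4.08003 mol
Mole ratio: 2 mol NaCl / 2 mol Na
Moles of NaCl = 4.08003 × (2/2) = 4.08003 mol
Theoretical yield = 4.08003 mol × 58.44 g/mol = 238.44 g
Actual yield = 202.7 g
Percent yield = (202.7 / 238.44) × 100% = 85.0%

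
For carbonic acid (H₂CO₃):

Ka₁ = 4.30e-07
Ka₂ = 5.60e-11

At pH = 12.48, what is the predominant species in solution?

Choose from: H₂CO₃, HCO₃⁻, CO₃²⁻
CO₃²⁻

pKa1 = 6.37, pKa2 = 10.25. Each pKa is the crossover between adjacent species; pH = 12.48 lies in the region where CO₃²⁻ predominates.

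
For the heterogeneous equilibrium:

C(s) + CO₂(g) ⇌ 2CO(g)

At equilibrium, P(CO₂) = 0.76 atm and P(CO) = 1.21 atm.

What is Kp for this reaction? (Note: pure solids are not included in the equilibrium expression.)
K_p = 1.926

Solid C is excluded.
Kp = P(CO)²/P(CO₂) = (1.21)²/0.76 = 1.464/0.76 = 1.926.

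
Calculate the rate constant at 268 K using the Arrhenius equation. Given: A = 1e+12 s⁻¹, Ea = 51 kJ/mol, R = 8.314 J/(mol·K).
1.15e+02 s⁻¹

k = A·exp(-Ea/(R·T)) = 1e+12·exp(-51000/(8.314·268)) = 1e+12·exp(-22.8889) = 1e+12·1.1467e-10 = 1.15e+02 s⁻¹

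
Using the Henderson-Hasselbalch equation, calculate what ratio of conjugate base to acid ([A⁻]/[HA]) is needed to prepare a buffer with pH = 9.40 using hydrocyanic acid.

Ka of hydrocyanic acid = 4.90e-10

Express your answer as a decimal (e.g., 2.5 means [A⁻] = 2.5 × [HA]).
[A⁻]/[HA] = 1.231

pKa = −log(4.90e-10) = 9.3098. pH = pKa + log([A⁻]/[HA]). 9.40 = 9.3098 + log(ratio). log(ratio) = 9.40 − 9.3098 = 0.0902. ratio = 10^(0.0902) = 1.231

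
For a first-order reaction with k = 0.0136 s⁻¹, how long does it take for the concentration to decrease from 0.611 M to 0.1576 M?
99.64 s

From ln[A] = ln[A]₀ - k·t: t = ln([A]₀/[A])/k = ln(0.611/0.1576)/0.0136 = ln(3.8769)/0.0136 = 1.3550/0.0136 = 99.64 s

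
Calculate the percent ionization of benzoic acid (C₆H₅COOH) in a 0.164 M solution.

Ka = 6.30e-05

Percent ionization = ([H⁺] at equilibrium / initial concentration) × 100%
Percent ionization = 1.94%

Let x = [H⁺]. Ka = x²/(C - x) ⇒ x² + (6.30e-05)x - (6.30e-05)(0.164) = 0. x = 3.1830e-03. Percent = (3.1830e-03/0.164) × 100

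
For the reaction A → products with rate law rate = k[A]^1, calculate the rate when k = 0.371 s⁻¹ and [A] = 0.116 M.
0.04304 M/s

rate = k·[A]^1 = 0.371·(0.116)^1 = 0.371·0.116 = 0.04304 M/s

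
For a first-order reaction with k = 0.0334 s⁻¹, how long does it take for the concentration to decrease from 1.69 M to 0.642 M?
28.98 s

From ln[A] = ln[A]₀ - k·t: t = ln([A]₀/[A])/k = ln(1.69/0.642)/0.0334 = ln(2.6324)/0.0334 = 0.9679/0.0334 = 28.98 s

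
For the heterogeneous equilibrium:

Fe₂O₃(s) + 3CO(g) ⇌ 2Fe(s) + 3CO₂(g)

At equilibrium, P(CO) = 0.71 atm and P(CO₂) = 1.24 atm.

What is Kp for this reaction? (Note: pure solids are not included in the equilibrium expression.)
K_p = 5.327

Solids (Fe₂O₃, Fe) are excluded.
Kp = P(CO₂)³/P(CO)³ = (1.24)³/(0.71)³ = 1.907/0.3579 = 5.327.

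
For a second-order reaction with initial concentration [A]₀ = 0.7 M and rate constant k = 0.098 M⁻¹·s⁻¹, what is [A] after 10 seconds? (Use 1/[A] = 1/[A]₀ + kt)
0.4152 M

1/[A] = 1/[A]₀ + k·t = 1/0.7 + (0.098)·(10) = 1.4286 + 0.9800 = 2.4086
[A] = 1/2.4086 = 0.4152 M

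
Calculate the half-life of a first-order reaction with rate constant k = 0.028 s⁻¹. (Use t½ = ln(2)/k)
24.76 s

t½ = ln(2)/k = 0.6931/0.028 = 24.76 s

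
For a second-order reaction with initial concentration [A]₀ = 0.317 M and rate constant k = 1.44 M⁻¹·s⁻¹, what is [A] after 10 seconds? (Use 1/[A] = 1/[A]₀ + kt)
0.0570 M

1/[A] = 1/[A]₀ + k·t = 1/0.317 + (1.44)·(10) = 3.1546 + 14.4000 = 17.5546
[A] = 1/17.5546 = 0.0570 M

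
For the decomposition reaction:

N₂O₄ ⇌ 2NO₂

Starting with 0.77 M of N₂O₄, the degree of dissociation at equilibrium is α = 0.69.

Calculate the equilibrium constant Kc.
K_c = 4.7303

x = α·[A]₀ = 0.69 × 0.77 = 0.5313 M dissociated.
At eq: [N₂O₄] = 0.77 − 0.5313 = 0.2387 M; [NO₂] = 2x = 1.063 M.
Kc = [NO₂]²/[N₂O₄] = (1.063)²/0.2387 = 4.73.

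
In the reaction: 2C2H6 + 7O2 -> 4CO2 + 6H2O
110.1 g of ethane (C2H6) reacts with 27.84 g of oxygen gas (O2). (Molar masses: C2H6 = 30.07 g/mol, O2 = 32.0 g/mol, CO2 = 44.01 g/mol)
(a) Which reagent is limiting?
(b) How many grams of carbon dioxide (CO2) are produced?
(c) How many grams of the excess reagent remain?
(a) O2, (b) 21.88 g, (c) 102.6 g

Moles of C2H6 = 110.1 g ÷ 30.07 g/mol = 3.66146 mol
Moles of O2 = 27.84 g ÷ 32.0 g/mol = 0.87 mol
Moles ÷ coefficient: C2H6: 3.66146/2 = 1.831, O2: 0.87/7 = 0.1243
(a) O2 has the smaller value, so O2 is the limiting reagent.
(b) Moles of CO2 = 0.87 mol O2 × (4/7) = 0.497143 mol; mass = 0.497143 mol × 44.01 g/mol = 21.88 g
(c) C2H6 consumed = 0.87 × (2/7) = 0.248571 mol; remaining = 3.66146 − 0.248571 = 3.41289 mol; mass = 3.41289 mol × 30.07 g/mol = 102.6 g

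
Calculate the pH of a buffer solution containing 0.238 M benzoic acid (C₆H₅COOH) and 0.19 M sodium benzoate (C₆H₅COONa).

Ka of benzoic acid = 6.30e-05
pH = 4.10

pKa = -log(6.30e-05) = 4.20. pH = pKa + log([A⁻]/[HA]) = 4.20 + log(0.19/0.238)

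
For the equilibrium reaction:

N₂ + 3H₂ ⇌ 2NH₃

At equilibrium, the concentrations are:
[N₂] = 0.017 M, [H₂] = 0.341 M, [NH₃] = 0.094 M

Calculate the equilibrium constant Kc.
K_c = 13.1082

Kc = ([NH₃]^2) / ([N₂] × [H₂]^3)
   = ((0.094)^2) / ((0.017)·(0.341)^3)
   = 0.008836 / 0.00067408 = 13.1082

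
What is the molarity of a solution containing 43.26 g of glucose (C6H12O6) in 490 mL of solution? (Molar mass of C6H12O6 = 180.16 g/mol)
Moles of C6H12O6 = 43.26 g ÷ 180.16 g/mol = 0.24012 mol
Volume = 490 mL = 0.49 L
Molarity = 0.24012 mol ÷ 0.49 L = 0.49 M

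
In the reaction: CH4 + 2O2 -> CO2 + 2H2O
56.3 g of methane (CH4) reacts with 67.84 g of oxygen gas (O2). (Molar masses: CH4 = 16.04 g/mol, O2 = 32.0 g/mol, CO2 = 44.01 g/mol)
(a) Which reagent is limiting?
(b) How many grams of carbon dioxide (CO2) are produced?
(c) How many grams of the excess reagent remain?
(a) O2, (b) 46.65 g, (c) 39.3 g

Moles of CH4 = 56.3 g ÷ 16.04 g/mol = 3.50998 mol
Moles of O2 = 67.84 g ÷ 32.0 g/mol = 2.12 mol
Moles ÷ coefficient: CH4: 3.50998/1 = 3.51, O2: 2.12/2 = 1.06
(a) O2 has the smaller value, so O2 is the limiting reagent.
(b) Moles of CO2 = 2.12 mol O2 × (1/2) = 1.06 mol; mass = 1.06 mol × 44.01 g/mol = 46.65 g
(c) CH4 consumed = 2.12 × (1/2) = 1.06 mol; remaining = 3.50998 − 1.06 = 2.44998 mol; mass = 2.44998 mol × 16.04 g/mol = 39.3 g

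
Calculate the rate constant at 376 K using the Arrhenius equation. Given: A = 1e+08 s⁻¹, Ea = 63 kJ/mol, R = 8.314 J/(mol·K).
1.77e-01 s⁻¹

k = A·exp(-Ea/(R·T)) = 1e+08·exp(-63000/(8.314·376)) = 1e+08·exp(-20.1531) = 1e+08·1.7685e-09 = 1.77e-01 s⁻¹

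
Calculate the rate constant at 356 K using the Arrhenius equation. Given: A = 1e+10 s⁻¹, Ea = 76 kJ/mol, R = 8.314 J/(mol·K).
7.05e-02 s⁻¹

k = A·exp(-Ea/(R·T)) = 1e+10·exp(-76000/(8.314·356)) = 1e+10·exp(-25.6775) = 1e+10·7.0531e-12 = 7.05e-02 s⁻¹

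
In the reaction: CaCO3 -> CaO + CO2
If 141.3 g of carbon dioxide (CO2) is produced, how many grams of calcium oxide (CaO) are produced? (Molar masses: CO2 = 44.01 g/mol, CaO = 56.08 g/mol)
Moles of CO2 = 141.3 g ÷ 44.01 g/mol = 3.21063 mol
Mole ratio: 1 mol CaO / 1 mol CO2
Moles of CaO = 3.21063 × (1/1) = 3.21063 mol
Mass of CaO = 3.21063 mol × 56.08 g/mol = 180.1 g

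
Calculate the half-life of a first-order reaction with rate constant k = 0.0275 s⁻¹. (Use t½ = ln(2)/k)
25.21 s

t½ = ln(2)/k = 0.6931/0.0275 = 25.21 s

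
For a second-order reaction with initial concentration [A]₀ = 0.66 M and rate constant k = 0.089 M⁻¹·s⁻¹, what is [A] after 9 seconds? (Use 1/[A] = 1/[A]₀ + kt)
0.4318 M

1/[A] = 1/[A]₀ + k·t = 1/0.66 + (0.089)·(9) = 1.5152 + 0.8010 = 2.3162
[A] = 1/2.3162 = 0.4318 M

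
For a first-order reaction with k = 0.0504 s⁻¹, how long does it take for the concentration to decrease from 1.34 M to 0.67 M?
13.75 s

From ln[A] = ln[A]₀ - k·t: t = ln([A]₀/[A])/k = ln(1.34/0.67)/0.0504 = ln(2.0000)/0.0504 = 0.6931/0.0504 = 13.75 s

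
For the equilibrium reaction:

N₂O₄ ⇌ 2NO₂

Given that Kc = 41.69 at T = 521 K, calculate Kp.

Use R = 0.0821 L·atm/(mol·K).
K_p = 1.78e+03

Δn = (moles gaseous products) − (moles gaseous reactants) = 1
T = 521 K; RT = 0.0821 × 521 = 42.7741
Kp = Kc·(RT)^Δn = 41.69 × (42.7741)^1 = 41.69 × 42.7741 = 1.78e+03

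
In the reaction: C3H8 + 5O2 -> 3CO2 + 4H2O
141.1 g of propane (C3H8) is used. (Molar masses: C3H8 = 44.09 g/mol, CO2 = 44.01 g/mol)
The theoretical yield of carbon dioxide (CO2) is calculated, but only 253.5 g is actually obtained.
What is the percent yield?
Moles of C3H8 = 141.1 g ÷ 44.09 g/mol = 3.20027 mol
Mole ratio: 3 mol CO2 / 1 mol C3H8
Moles of CO2 = 3.20027 × (3/1) = 9.60082 mol
Theoretical yield = 9.60082 mol × 44.01 g/mol = 422.53 g
Actual yield = 253.5 g
Percent yield = (253.5 / 422.53) × 100% = 60.0%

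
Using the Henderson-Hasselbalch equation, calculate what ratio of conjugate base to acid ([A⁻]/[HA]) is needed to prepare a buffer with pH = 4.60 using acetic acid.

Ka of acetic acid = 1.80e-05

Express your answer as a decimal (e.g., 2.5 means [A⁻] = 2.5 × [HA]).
[A⁻]/[HA] = 0.717

pKa = −log(1.80e-05) = 4.7447. pH = pKa + log([A⁻]/[HA]). 4.60 = 4.7447 + log(ratio). log(ratio) = 4.60 − 4.7447 = -0.1447. ratio = 10^(-0.1447) = 0.717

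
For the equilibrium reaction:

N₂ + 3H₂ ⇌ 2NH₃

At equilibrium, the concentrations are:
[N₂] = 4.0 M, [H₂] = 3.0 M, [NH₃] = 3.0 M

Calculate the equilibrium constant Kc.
K_c = 0.0833

Kc = ([NH₃]^2) / ([N₂] × [H₂]^3)
   = ((3.0)^2) / ((4.0)·(3.0)^3)
   = 9 / 108 = 0.0833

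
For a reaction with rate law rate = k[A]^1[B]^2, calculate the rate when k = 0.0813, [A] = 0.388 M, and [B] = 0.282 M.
0.002509 M/s

rate = k·[A]^1·[B]^2 = 0.0813·(0.388)^1·(0.282)^2 = 0.0813·0.388·0.079524 = 0.002509 M/s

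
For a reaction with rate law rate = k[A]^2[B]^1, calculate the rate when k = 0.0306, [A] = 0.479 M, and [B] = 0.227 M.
0.001594 M/s

rate = k·[A]^2·[B]^1 = 0.0306·(0.479)^2·(0.227)^1 = 0.0306·0.229441·0.227 = 0.001594 M/s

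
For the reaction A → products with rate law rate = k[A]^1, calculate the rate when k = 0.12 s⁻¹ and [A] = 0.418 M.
0.05016 M/s

rate = k·[A]^1 = 0.12·(0.418)^1 = 0.12·0.418 = 0.05016 M/s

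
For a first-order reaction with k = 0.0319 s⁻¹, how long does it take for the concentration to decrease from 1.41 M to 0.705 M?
21.73 s

From ln[A] = ln[A]₀ - k·t: t = ln([A]₀/[A])/k = ln(1.41/0.705)/0.0319 = ln(2.0000)/0.0319 = 0.6931/0.0319 = 21.73 s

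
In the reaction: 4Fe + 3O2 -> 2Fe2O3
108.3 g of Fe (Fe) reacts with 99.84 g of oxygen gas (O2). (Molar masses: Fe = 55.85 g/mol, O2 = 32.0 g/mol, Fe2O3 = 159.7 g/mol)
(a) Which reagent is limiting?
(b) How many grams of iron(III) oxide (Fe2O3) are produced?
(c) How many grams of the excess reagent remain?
(a) Fe, (b) 154.8 g, (c) 53.3 g

Moles of Fe = 108.3 g ÷ 55.85 g/mol = 1.93912 mol
Moles of O2 = 99.84 g ÷ 32.0 g/mol = 3.12 mol
Moles ÷ coefficient: Fe: 1.93912/4 = 0.4848, O2: 3.12/3 = 1.04
(a) Fe has the smaller value, so Fe is the limiting reagent.
(b) Moles of Fe2O3 = 1.93912 mol Fe × (2/4) = 0.969561 mol; mass = 0.969561 mol × 159.7 g/mol = 154.8 g
(c) O2 consumed = 1.93912 × (3/4) = 1.45434 mol; remaining = 3.12 − 1.45434 = 1.66566 mol; mass = 1.66566 mol × 32.0 g/mol = 53.3 g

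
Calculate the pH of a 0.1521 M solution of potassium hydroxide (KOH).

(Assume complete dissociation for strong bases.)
pH = 13.18

[OH⁻] = 0.1521 M for strong base. pOH = -log[OH⁻] = 0.82, pH = 14 - pOH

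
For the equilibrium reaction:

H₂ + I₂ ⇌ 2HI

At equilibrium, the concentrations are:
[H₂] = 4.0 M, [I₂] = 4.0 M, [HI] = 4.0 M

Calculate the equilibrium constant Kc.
K_c = 1.0000

Kc = ([HI]^2) / ([H₂] × [I₂])
   = ((4.0)^2) / ((4.0)·(4.0))
   = 16 / 16 = 1.0000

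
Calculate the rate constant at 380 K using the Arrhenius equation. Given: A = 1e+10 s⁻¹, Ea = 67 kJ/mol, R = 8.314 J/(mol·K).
6.16e+00 s⁻¹

k = A·exp(-Ea/(R·T)) = 1e+10·exp(-67000/(8.314·380)) = 1e+10·exp(-21.2071) = 1e+10·6.1642e-10 = 6.16e+00 s⁻¹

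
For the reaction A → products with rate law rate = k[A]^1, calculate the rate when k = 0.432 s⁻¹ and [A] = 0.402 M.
0.1737 M/s

rate = k·[A]^1 = 0.432·(0.402)^1 = 0.432·0.402 = 0.1737 M/s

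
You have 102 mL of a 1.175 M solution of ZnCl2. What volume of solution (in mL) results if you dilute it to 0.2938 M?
Using M₁V₁ = M₂V₂:
1.175 × 102 = 0.2938 × V₂
V₂ = (1.175 × 102) / 0.2938 = 407.9 mL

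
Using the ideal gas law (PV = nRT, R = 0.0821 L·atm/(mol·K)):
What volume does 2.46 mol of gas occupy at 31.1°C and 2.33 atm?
T = 31.1°C + 273.15 = 304.25 K
V = nRT/P = (2.46 × 0.0821 × 304.25) / 2.33
V = 26.37 L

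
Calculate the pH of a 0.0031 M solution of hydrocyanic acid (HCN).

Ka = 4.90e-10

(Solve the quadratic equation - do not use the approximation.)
pH = 5.91

x² + Ka×x - Ka×C = 0. Using quadratic formula: [H⁺] = 1.2322e-06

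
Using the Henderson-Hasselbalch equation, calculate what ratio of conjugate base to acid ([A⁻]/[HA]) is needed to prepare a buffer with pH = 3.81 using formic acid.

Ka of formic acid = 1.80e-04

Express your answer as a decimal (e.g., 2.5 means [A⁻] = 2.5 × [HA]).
[A⁻]/[HA] = 1.162

pKa = −log(1.80e-04) = 3.7447. pH = pKa + log([A⁻]/[HA]). 3.81 = 3.7447 + log(ratio). log(ratio) = 3.81 − 3.7447 = 0.0653. ratio = 10^(0.0653) = 1.162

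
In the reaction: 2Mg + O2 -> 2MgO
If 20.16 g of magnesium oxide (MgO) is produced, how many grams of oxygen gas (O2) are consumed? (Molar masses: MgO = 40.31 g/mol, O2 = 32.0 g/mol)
Moles of MgO = 20.16 g ÷ 40.31 g/mol = 0.500124 mol
Mole ratio: 1 mol O2 / 2 mol MgO
Moles of O2 = 0.500124 × (1/2) = 0.250062 mol
Mass of O2 = 0.250062 mol × 32.0 g/mol = 8.002 g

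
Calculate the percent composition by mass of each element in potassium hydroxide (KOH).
K: 69.68%, O: 28.52%, H: 1.80%

Molar mass of KOH = 56.11 g/mol
% K = (1 × 39.1) / 56.11 × 100% = 39.1 / 56.11 × 100% = 69.68%
% O = (1 × 16.0) / 56.11 × 100% = 16 / 56.11 × 100% = 28.52%
% H = (1 × 1.008) / 56.11 × 100% = 1.008 / 56.11 × 100% = 1.80%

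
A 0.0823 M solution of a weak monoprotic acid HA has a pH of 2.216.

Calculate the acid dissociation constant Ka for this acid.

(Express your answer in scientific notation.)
K_a = 4.85e-04

[H⁺] = 10^(−pH) = 10^(−2.216) = 6.081e-03 M. For HA ⇌ H⁺ + A⁻, Ka = x²/(C − x) = (6.081e-03)²/(0.0823 − 6.081e-03) = 4.85e-04.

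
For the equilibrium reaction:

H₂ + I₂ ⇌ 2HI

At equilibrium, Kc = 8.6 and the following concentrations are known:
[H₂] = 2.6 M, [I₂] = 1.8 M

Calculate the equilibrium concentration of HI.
[HI] = 6.3441 M

Kc = ([HI]^2) / ([H₂] × [I₂]) = 8.6
[HI]^2 = Kc · (reactant terms)/(other product terms) = 8.6 · 4.68 / 1 = 40.248
[HI] = (40.248)^(1/2) = 6.3441 M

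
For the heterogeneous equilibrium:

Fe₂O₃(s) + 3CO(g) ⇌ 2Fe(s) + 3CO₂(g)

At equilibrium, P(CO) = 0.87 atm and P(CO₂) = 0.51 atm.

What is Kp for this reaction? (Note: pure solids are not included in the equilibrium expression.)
K_p = 0.201

Solids (Fe₂O₃, Fe) are excluded.
Kp = P(CO₂)³/P(CO)³ = (0.51)³/(0.87)³ = 0.1327/0.6585 = 0.201.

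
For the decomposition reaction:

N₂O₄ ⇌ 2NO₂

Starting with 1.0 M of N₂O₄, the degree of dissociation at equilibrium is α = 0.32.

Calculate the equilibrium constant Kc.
K_c = 0.6024

x = α·[A]₀ = 0.32 × 1.0 = 0.32 M dissociated.
At eq: [N₂O₄] = 1.0 − 0.32 = 0.68 M; [NO₂] = 2x = 0.64 M.
Kc = [NO₂]²/[N₂O₄] = (0.64)²/0.68 = 0.6024.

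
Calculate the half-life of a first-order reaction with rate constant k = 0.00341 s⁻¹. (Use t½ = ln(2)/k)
203.27 s

t½ = ln(2)/k = 0.6931/0.00341 = 203.27 s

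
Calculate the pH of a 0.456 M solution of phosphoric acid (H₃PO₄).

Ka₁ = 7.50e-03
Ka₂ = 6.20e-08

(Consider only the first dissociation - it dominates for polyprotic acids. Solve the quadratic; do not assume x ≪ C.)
pH = 1.26

x² + Ka₁·x − Ka₁·C = 0 with Ka₁ = 7.50e-03, C = 0.456.
x = (−Ka₁ + √(Ka₁² + 4·Ka₁·C))/2 = 5.4851e-02 M, so pH = 1.26.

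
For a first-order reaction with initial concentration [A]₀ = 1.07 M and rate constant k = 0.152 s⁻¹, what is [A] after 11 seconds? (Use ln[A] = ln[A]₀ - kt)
0.2010 M

ln[A] = ln[A]₀ - k·t = ln(1.07) - (0.152)·(11) = 0.0677 - 1.6720 = -1.6043
[A] = e^(-1.6043) = 0.2010 M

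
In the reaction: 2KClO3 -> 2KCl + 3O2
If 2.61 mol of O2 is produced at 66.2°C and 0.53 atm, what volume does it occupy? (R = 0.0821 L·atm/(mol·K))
T = 66.2°C + 273.15 = 339.35 K
V = nRT/P = (2.61 × 0.0821 × 339.35) / 0.53
V = 137.20 L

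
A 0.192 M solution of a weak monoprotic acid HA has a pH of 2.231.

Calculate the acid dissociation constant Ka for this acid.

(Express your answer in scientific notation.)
K_a = 1.85e-04

[H⁺] = 10^(−pH) = 10^(−2.231) = 5.875e-03 M. For HA ⇌ H⁺ + A⁻, Ka = x²/(C − x) = (5.875e-03)²/(0.192 − 5.875e-03) = 1.85e-04.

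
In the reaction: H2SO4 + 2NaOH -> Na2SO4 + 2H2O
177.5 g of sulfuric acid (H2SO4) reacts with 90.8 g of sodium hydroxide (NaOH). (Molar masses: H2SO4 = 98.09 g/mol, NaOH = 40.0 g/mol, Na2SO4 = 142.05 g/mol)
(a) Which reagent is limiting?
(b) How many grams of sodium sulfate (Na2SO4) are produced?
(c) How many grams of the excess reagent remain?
(a) NaOH, (b) 161.2 g, (c) 66.17 g

Moles of H2SO4 = 177.5 g ÷ 98.09 g/mol = 1.80956 mol
Moles of NaOH = 90.8 g ÷ 40.0 g/mol = 2.27 mol
Moles ÷ coefficient: H2SO4: 1.80956/1 = 1.81, NaOH: 2.27/2 = 1.135
(a) NaOH has the smaller value, so NaOH is the limiting reagent.
(b) Moles of Na2SO4 = 2.27 mol NaOH × (1/2) = 1.135 mol; mass = 1.135 mol × 142.05 g/mol = 161.2 g
(c) H2SO4 consumed = 2.27 × (1/2) = 1.135 mol; remaining = 1.80956 − 1.135 = 0.674563 mol; mass = 0.674563 mol × 98.09 g/mol = 66.17 g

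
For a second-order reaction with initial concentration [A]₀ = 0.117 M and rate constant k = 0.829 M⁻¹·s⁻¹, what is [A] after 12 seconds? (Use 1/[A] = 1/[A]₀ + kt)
0.0541 M

1/[A] = 1/[A]₀ + k·t = 1/0.117 + (0.829)·(12) = 8.5470 + 9.9480 = 18.4950
[A] = 1/18.4950 = 0.0541 M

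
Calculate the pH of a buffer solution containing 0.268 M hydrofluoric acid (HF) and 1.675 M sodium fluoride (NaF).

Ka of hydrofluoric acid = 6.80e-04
pH = 3.96

pKa = -log(6.80e-04) = 3.17. pH = pKa + log([A⁻]/[HA]) = 3.17 + log(1.675/0.268)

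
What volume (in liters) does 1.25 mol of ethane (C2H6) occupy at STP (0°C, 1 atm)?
At STP, 1 mol of gas occupies 22.4 L
Volume = 1.25 mol × 22.4 L/mol = 28.00 L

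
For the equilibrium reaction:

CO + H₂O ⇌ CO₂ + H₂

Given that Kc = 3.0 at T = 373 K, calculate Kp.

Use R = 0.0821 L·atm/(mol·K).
K_p = 3.0000

Δn = (moles gaseous products) − (moles gaseous reactants) = 0
T = 373 K; RT = 0.0821 × 373 = 30.6233
Kp = Kc·(RT)^Δn = 3.0 × (30.6233)^0 = 3.0 × 1 = 3.0000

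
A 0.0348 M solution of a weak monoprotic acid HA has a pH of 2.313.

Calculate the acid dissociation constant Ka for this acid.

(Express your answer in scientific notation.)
K_a = 7.90e-04

[H⁺] = 10^(−pH) = 10^(−2.313) = 4.864e-03 M. For HA ⇌ H⁺ + A⁻, Ka = x²/(C − x) = (4.864e-03)²/(0.0348 − 4.864e-03) = 7.90e-04.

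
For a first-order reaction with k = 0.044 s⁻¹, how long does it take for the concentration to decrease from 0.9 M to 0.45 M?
15.75 s

From ln[A] = ln[A]₀ - k·t: t = ln([A]₀/[A])/k = ln(0.9/0.45)/0.044 = ln(2.0000)/0.044 = 0.6931/0.044 = 15.75 s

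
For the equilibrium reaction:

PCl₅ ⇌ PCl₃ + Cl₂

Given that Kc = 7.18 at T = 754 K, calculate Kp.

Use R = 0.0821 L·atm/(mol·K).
K_p = 444.4664

Δn = (moles gaseous products) − (moles gaseous reactants) = 1
T = 754 K; RT = 0.0821 × 754 = 61.9034
Kp = Kc·(RT)^Δn = 7.18 × (61.9034)^1 = 7.18 × 61.9034 = 444.4664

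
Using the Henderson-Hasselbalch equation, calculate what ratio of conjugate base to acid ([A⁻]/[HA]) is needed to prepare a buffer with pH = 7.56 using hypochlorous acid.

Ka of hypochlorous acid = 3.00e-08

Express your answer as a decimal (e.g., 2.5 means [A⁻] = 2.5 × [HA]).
[A⁻]/[HA] = 1.089

pKa = −log(3.00e-08) = 7.5229. pH = pKa + log([A⁻]/[HA]). 7.56 = 7.5229 + log(ratio). log(ratio) = 7.56 − 7.5229 = 0.0371. ratio = 10^(0.0371) = 1.089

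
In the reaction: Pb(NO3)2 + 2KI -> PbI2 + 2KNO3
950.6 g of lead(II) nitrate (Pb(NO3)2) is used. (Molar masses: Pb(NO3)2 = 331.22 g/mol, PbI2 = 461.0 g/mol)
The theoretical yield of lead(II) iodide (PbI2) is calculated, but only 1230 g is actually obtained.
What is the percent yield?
Moles of Pb(NO3)2 = 950.6 g ÷ 331.22 g/mol = 2.87 mol
Mole ratio: 1 mol PbI2 / 1 mol Pb(NO3)2
Moles of PbI2 = 2.87 × (1/1) = 2.87 mol
Theoretical yield = 2.87 mol × 461.0 g/mol = 1323.1 g
Actual yield = 1230 g
Percent yield = (1230 / 1323.1) × 100% = 93.0%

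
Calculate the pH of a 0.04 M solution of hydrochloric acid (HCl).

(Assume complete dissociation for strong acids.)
pH = 1.40

[H⁺] = 0.04 M for strong acid. pH = -log[H⁺] = -log(0.04)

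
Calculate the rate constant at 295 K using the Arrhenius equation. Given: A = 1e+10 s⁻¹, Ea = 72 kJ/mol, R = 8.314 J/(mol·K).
1.78e-03 s⁻¹

k = A·exp(-Ea/(R·T)) = 1e+10·exp(-72000/(8.314·295)) = 1e+10·exp(-29.3562) = 1e+10·1.7813e-13 = 1.78e-03 s⁻¹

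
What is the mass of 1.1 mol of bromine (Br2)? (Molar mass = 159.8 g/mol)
Mass = 1.1 mol × 159.8 g/mol = 175.8 g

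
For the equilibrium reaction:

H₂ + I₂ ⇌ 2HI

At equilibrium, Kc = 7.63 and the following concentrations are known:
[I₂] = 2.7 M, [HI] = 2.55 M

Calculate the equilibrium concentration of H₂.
[H₂] = 0.3156 M

Kc = ([HI]^2) / ([H₂] × [I₂]) = 7.63
[H₂]^1 = (product terms)/(Kc · other reactant terms) = 6.5025 / (7.63 · 2.7) = 0.31564
[H₂] = 0.3156 M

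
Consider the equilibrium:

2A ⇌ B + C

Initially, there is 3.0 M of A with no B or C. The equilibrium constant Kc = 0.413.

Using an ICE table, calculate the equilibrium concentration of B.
[B] = 0.844 M

ICE: [A] = 3.0 − 2x, [B] = [C] = x.
Kc = x²/(3.0 − 2x)² = 0.413 ⇒ √Kc = x/(3.0 − 2x).
x = √0.413·3.0/(1 + 2√0.413) = 0.64265·3.0/2.2853 = 0.84363.
[B] = x = 0.844 M.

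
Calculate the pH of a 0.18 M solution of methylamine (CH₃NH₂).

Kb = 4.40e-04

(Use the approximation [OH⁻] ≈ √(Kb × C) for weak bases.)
pH = 11.95

[OH⁻] = √(Kb × C) = √(4.40e-04 × 0.18) = 8.8994e-03. pOH = 2.05, pH = 14 - pOH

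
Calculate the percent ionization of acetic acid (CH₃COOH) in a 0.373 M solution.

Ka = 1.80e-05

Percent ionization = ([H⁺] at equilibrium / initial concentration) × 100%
Percent ionization = 0.692%

Let x = [H⁺]. Ka = x²/(C - x) ⇒ x² + (1.80e-05)x - (1.80e-05)(0.373) = 0. x = 2.5822e-03. Percent = (2.5822e-03/0.373) × 100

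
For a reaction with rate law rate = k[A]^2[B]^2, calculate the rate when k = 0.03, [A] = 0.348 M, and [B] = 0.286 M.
0.0002972 M/s

rate = k·[A]^2·[B]^2 = 0.03·(0.348)^2·(0.286)^2 = 0.03·0.121104·0.081796 = 0.0002972 M/s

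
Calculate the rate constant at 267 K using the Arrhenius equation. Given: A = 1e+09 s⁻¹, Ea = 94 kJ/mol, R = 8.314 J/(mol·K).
4.07e-10 s⁻¹

k = A·exp(-Ea/(R·T)) = 1e+09·exp(-94000/(8.314·267)) = 1e+09·exp(-42.3454) = 1e+09·4.0702e-19 = 4.07e-10 s⁻¹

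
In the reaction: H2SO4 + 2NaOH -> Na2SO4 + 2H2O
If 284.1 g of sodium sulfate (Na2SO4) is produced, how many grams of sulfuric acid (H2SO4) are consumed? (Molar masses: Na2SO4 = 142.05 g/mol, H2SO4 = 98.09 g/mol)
Moles of Na2SO4 = 284.1 g ÷ 142.05 g/mol = 2 mol
Mole ratio: 1 mol H2SO4 / 1 mol Na2SO4
Moles of H2SO4 = 2 × (1/1) = 2 mol
Mass of H2SO4 = 2 mol × 98.09 g/mol = 196.2 g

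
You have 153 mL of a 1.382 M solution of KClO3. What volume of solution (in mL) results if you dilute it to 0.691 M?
Using M₁V₁ = M₂V₂:
1.382 × 153 = 0.691 × V₂
V₂ = (1.382 × 153) / 0.691 = 306 mL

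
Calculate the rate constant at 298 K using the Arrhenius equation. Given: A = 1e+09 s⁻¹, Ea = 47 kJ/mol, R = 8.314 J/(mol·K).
5.77e+00 s⁻¹

k = A·exp(-Ea/(R·T)) = 1e+09·exp(-47000/(8.314·298)) = 1e+09·exp(-18.9702) = 1e+09·5.7724e-09 = 5.77e+00 s⁻¹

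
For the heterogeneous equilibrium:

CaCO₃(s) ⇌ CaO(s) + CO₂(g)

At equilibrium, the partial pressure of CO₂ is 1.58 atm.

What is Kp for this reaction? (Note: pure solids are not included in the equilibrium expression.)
K_p = 1.58

Solids (CaCO₃, CaO) have activity 1 and are excluded.
Kp = P(CO₂) = 1.58.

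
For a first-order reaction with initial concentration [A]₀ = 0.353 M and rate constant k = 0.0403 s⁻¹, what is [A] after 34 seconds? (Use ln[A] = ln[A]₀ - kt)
0.0897 M

ln[A] = ln[A]₀ - k·t = ln(0.353) - (0.0403)·(34) = -1.0413 - 1.3702 = -2.4115
[A] = e^(-2.4115) = 0.0897 M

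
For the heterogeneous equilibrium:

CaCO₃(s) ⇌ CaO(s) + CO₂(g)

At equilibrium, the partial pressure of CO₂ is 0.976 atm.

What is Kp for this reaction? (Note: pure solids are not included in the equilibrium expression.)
K_p = 0.976

Solids (CaCO₃, CaO) have activity 1 and are excluded.
Kp = P(CO₂) = 0.976.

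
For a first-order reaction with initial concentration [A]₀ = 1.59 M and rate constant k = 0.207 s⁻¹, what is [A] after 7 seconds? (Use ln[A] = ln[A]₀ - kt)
0.3733 M

ln[A] = ln[A]₀ - k·t = ln(1.59) - (0.207)·(7) = 0.4637 - 1.4490 = -0.9853
[A] = e^(-0.9853) = 0.3733 M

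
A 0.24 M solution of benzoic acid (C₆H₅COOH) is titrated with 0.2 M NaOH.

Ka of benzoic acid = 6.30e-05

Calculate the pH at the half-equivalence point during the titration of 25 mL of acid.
pH = pKa = 4.20

At the half-equivalence point, [HA] = [A⁻], so by Henderson–Hasselbalch pH = pKa + log(1) = pKa.
pKa = −log(6.30e-05) = 4.20.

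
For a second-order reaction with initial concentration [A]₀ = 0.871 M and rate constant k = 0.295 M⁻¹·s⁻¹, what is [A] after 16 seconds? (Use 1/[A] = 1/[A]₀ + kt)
0.1704 M

1/[A] = 1/[A]₀ + k·t = 1/0.871 + (0.295)·(16) = 1.1481 + 4.7200 = 5.8681
[A] = 1/5.8681 = 0.1704 M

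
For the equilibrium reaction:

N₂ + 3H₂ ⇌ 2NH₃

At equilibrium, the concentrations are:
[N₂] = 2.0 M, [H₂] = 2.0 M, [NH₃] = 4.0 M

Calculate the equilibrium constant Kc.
K_c = 1.0000

Kc = ([NH₃]^2) / ([N₂] × [H₂]^3)
   = ((4.0)^2) / ((2.0)·(2.0)^3)
   = 16 / 16 = 1.0000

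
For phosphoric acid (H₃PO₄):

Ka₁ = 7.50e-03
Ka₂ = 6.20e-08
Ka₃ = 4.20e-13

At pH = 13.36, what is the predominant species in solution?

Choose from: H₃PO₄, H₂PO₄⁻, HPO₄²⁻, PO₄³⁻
PO₄³⁻

pKa1 = 2.12, pKa2 = 7.21, pKa3 = 12.38. Each pKa is the crossover between adjacent species; pH = 13.36 lies in the region where PO₄³⁻ predominates.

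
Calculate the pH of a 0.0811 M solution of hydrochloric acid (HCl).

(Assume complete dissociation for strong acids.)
pH = 1.09

[H⁺] = 0.0811 M for strong acid. pH = -log[H⁺] = -log(0.0811)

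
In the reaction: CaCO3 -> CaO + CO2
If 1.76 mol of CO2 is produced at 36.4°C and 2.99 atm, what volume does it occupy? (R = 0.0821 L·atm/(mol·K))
T = 36.4°C + 273.15 = 309.55 K
V = nRT/P = (1.76 × 0.0821 × 309.55) / 2.99
V = 14.96 L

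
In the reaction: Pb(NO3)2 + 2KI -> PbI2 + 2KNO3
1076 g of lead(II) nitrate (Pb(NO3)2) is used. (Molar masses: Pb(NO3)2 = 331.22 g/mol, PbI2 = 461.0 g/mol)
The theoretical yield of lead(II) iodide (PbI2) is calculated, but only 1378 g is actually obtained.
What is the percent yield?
Moles of Pb(NO3)2 = 1076 g ÷ 331.22 g/mol = 3.2486 mol
Mole ratio: 1 mol PbI2 / 1 mol Pb(NO3)2
Moles of PbI2 = 3.2486 × (1/1) = 3.2486 mol
Theoretical yield = 3.2486 mol × 461.0 g/mol = 1497.6 g
Actual yield = 1378 g
Percent yield = (1378 / 1497.6) × 100% = 92.0%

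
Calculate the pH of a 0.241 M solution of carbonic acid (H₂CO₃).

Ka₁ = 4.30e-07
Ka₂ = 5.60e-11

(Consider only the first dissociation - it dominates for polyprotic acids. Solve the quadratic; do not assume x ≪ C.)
pH = 3.49

x² + Ka₁·x − Ka₁·C = 0 with Ka₁ = 4.30e-07, C = 0.241.
x = (−Ka₁ + √(Ka₁² + 4·Ka₁·C))/2 = 3.2170e-04 M, so pH = 3.49.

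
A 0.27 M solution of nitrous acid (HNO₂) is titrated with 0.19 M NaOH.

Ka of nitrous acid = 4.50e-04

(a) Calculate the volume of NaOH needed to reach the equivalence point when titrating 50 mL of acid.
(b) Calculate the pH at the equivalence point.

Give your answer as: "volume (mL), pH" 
V = 71.1 mL, pH = 8.20

(a) At equivalence: moles acid = moles base.
moles acid = 0.27 × 0.05 = 0.0135 mol; V_NaOH = 0.0135/0.19 = 0.07105 L = 71.1 mL.
(b) At equivalence, all acid → conjugate base A⁻ at [A⁻] = 0.0135/0.1211 = 0.1115 M.
Kb = Kw/Ka = 1.0e-14/4.50e-04 = 2.222e-11; [OH⁻] = √(Kb·[A⁻]) = 1.574e-06; pOH = 5.80; pH = 14 − pOH = 8.20.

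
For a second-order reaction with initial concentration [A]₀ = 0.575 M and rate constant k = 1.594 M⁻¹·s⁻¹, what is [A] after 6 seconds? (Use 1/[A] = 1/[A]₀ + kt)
0.0885 M

1/[A] = 1/[A]₀ + k·t = 1/0.575 + (1.594)·(6) = 1.7391 + 9.5640 = 11.3031
[A] = 1/11.3031 = 0.0885 M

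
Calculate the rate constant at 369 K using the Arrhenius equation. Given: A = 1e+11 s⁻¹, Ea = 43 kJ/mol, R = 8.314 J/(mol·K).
8.18e+04 s⁻¹

k = A·exp(-Ea/(R·T)) = 1e+11·exp(-43000/(8.314·369)) = 1e+11·exp(-14.0163) = 1e+11·8.1812e-07 = 8.18e+04 s⁻¹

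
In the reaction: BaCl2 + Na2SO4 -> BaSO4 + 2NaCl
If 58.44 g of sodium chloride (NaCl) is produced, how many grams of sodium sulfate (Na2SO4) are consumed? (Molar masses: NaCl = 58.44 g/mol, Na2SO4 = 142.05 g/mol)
Moles of NaCl = 58.44 g ÷ 58.44 g/mol = 1 mol
Mole ratio: 1 mol Na2SO4 / 2 mol NaCl
Moles of Na2SO4 = 1 × (1/2) = 0.5 mol
Mass of Na2SO4 = 0.5 mol × 142.05 g/mol = 71.03 g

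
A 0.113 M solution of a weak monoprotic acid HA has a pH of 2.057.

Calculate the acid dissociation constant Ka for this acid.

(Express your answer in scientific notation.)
K_a = 7.38e-04

[H⁺] = 10^(−pH) = 10^(−2.057) = 8.770e-03 M. For HA ⇌ H⁺ + A⁻, Ka = x²/(C − x) = (8.770e-03)²/(0.113 − 8.770e-03) = 7.38e-04.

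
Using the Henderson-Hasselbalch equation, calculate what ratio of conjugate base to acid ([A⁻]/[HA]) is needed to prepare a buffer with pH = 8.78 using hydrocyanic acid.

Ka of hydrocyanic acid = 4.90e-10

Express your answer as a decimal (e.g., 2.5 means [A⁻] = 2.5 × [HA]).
[A⁻]/[HA] = 0.295

pKa = −log(4.90e-10) = 9.3098. pH = pKa + log([A⁻]/[HA]). 8.78 = 9.3098 + log(ratio). log(ratio) = 8.78 − 9.3098 = -0.5298. ratio = 10^(-0.5298) = 0.295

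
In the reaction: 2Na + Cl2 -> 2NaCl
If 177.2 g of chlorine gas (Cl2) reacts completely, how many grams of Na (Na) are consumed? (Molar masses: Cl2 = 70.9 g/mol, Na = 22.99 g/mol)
Moles of Cl2 = 177.2 g ÷ 70.9 g/mol = 2.49929 mol
Mole ratio: 2 mol Na / 1 mol Cl2
Moles of Na = 2.49929 × (2/1) = 4.99859 mol
Mass of Na = 4.99859 mol × 22.99 g/mol = 114.9 g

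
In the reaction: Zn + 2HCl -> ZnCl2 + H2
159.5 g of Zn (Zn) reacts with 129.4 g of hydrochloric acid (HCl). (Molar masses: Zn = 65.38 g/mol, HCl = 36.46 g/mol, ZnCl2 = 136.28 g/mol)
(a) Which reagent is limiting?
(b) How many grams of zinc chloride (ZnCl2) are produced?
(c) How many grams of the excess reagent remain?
(a) HCl, (b) 241.8 g, (c) 43.48 g

Moles of Zn = 159.5 g ÷ 65.38 g/mol = 2.43958 mol
Moles of HCl = 129.4 g ÷ 36.46 g/mol = 3.54909 mol
Moles ÷ coefficient: Zn: 2.43958/1 = 2.44, HCl: 3.54909/2 = 1.775
(a) HCl has the smaller value, so HCl is the limiting reagent.
(b) Moles of ZnCl2 = 3.54909 mol HCl × (1/2) = 1.77455 mol; mass = 1.77455 mol × 136.28 g/mol = 241.8 g
(c) Zn consumed = 3.54909 × (1/2) = 1.77455 mol; remaining = 2.43958 − 1.77455 = 0.665037 mol; mass = 0.665037 mol × 65.38 g/mol = 43.48 g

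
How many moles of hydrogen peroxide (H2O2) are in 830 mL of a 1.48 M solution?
Moles = Molarity × Volume (L)
Moles = 1.48 M × 0.83 L = 1.228 mol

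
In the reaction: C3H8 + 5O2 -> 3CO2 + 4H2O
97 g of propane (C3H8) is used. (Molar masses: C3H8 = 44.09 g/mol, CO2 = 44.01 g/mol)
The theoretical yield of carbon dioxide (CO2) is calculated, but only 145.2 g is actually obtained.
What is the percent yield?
Moles of C3H8 = 97 g ÷ 44.09 g/mol = 2.20005 mol
Mole ratio: 3 mol CO2 / 1 mol C3H8
Moles of CO2 = 2.20005 × (3/1) = 6.60014 mol
Theoretical yield = 6.60014 mol × 44.01 g/mol = 290.47 g
Actual yield = 145.2 g
Percent yield = (145.2 / 290.47) × 100% = 50.0%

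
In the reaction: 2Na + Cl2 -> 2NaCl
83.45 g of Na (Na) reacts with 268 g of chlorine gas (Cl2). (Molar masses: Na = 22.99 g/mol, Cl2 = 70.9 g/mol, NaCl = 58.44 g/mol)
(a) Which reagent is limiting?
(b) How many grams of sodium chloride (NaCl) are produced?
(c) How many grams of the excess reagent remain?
(a) Na, (b) 212.1 g, (c) 139.3 g

Moles of Na = 83.45 g ÷ 22.99 g/mol = 3.62984 mol
Moles of Cl2 = 268 g ÷ 70.9 g/mol = 3.77997 mol
Moles ÷ coefficient: Na: 3.62984/2 = 1.815, Cl2: 3.77997/1 = 3.78
(a) Na has the smaller value, so Na is the limiting reagent.
(b) Moles of NaCl = 3.62984 mol Na × (2/2) = 3.62984 mol; mass = 3.62984 mol × 58.44 g/mol = 212.1 g
(c) Cl2 consumed = 3.62984 × (1/2) = 1.81492 mol; remaining = 3.77997 − 1.81492 = 1.96505 mol; mass = 1.96505 mol × 70.9 g/mol = 139.3 g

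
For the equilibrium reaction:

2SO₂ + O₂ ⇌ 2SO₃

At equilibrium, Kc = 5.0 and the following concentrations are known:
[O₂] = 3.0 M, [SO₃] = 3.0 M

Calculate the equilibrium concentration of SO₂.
[SO₂] = 0.7746 M

Kc = ([SO₃]^2) / ([SO₂]^2 × [O₂]) = 5.0
[SO₂]^2 = (product terms)/(Kc · other reactant terms) = 9 / (5.0 · 3) = 0.6
[SO₂] = (0.6)^(1/2) = 0.7746 M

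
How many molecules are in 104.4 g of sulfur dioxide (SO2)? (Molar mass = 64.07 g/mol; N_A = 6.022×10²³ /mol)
Moles = 104.4 g ÷ 64.07 g/mol = 1.62947 mol
Molecules = 1.62947 mol × 6.022×10²³ /mol = 9.813e+23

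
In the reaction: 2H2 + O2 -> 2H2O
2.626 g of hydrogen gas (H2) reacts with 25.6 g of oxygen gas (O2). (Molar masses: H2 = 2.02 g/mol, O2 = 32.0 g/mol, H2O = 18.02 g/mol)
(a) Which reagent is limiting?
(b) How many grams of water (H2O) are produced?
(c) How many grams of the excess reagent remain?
(a) H2, (b) 23.43 g, (c) 4.8 g

Moles of H2 = 2.626 g ÷ 2.02 g/mol = 1.3 mol
Moles of O2 = 25.6 g ÷ 32.0 g/mol = 0.8 mol
Moles ÷ coefficient: H2: 1.3/2 = 0.65, O2: 0.8/1 = 0.8
(a) H2 has the smaller value, so H2 is the limiting reagent.
(b) Moles of H2O = 1.3 mol H2 × (2/2) = 1.3 mol; mass = 1.3 mol × 18.02 g/mol = 23.43 g
(c) O2 consumed = 1.3 × (1/2) = 0.65 mol; remaining = 0.8 − 0.65 = 0.15 mol; mass = 0.15 mol × 32.0 g/mol = 4.8 g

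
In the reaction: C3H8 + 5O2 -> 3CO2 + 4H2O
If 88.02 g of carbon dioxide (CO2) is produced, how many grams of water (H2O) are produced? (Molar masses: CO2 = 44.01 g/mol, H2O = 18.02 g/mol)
Moles of CO2 = 88.02 g ÷ 44.01 g/mol = 2 mol
Mole ratio: 4 mol H2O / 3 mol CO2
Moles of H2O = 2 × (4/3) = 2.66667 mol
Mass of H2O = 2.66667 mol × 18.02 g/mol = 48.05 g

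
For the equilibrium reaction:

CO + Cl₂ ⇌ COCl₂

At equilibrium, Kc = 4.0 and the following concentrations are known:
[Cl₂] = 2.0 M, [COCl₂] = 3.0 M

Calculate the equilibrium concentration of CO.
[CO] = 0.3750 M

Kc = ([COCl₂]) / ([CO] × [Cl₂]) = 4.0
[CO]^1 = (product terms)/(Kc · other reactant terms) = 3 / (4.0 · 2) = 0.375
[CO] = 0.3750 M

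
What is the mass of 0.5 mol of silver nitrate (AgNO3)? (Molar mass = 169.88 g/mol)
Mass = 0.5 mol × 169.88 g/mol = 84.94 g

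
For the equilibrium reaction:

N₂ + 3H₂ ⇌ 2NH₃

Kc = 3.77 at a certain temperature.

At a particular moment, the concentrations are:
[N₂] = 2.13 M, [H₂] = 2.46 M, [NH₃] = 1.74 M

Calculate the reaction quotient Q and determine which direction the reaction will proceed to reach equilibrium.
Q = 0.095, Q < K, reaction proceeds forward (toward products)

Q = ([NH₃]^2) / ([N₂] × [H₂]^3)
  = ((1.74)^2) / ((2.13)·(2.46)^3) = 3.0276/31.709 = 0.09548
Since Q = 0.09548 < Kc = 3.77, the reaction proceeds forward (toward products) to reach equilibrium.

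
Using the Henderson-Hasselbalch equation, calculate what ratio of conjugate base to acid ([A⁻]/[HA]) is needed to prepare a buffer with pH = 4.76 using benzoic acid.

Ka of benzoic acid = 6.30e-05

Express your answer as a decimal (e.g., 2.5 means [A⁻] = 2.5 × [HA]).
[A⁻]/[HA] = 3.625

pKa = −log(6.30e-05) = 4.2007. pH = pKa + log([A⁻]/[HA]). 4.76 = 4.2007 + log(ratio). log(ratio) = 4.76 − 4.2007 = 0.5593. ratio = 10^(0.5593) = 3.625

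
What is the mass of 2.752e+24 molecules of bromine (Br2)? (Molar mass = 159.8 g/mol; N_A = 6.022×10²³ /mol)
Moles = 2.752e+24 ÷ 6.022×10²³ = 4.56991 mol
Mass = 4.56991 mol × 159.8 g/mol = 730.3 g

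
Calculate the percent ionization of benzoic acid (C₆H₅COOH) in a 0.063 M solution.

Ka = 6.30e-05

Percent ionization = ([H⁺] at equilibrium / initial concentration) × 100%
Percent ionization = 3.11%

Let x = [H⁺]. Ka = x²/(C - x) ⇒ x² + (6.30e-05)x - (6.30e-05)(0.063) = 0. x = 1.9610e-03. Percent = (1.9610e-03/0.063) × 100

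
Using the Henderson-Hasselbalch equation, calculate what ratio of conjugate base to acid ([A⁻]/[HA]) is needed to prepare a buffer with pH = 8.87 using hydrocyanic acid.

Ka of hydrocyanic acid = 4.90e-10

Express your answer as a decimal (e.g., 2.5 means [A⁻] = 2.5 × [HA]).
[A⁻]/[HA] = 0.363

pKa = −log(4.90e-10) = 9.3098. pH = pKa + log([A⁻]/[HA]). 8.87 = 9.3098 + log(ratio). log(ratio) = 8.87 − 9.3098 = -0.4398. ratio = 10^(-0.4398) = 0.363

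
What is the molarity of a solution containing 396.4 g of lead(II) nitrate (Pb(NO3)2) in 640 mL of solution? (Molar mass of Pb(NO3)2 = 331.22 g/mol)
Moles of Pb(NO3)2 = 396.4 g ÷ 331.22 g/mol = 1.19679 mol
Volume = 640 mL = 0.64 L
Molarity = 1.19679 mol ÷ 0.64 L = 1.87 M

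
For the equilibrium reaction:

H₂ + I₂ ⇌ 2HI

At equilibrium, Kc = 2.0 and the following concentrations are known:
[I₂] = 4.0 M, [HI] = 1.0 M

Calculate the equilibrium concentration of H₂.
[H₂] = 0.1250 M

Kc = ([HI]^2) / ([H₂] × [I₂]) = 2.0
[H₂]^1 = (product terms)/(Kc · other reactant terms) = 1 / (2.0 · 4) = 0.125
[H₂] = 0.1250 M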